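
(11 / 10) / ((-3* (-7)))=0.05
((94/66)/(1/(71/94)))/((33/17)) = 1207/2178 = 0.55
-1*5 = -5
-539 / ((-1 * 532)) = 77 / 76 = 1.01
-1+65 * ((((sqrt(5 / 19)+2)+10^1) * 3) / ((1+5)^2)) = 65 * sqrt(95) / 228+64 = 66.78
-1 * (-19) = 19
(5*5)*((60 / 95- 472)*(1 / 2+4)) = -1007550 / 19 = -53028.95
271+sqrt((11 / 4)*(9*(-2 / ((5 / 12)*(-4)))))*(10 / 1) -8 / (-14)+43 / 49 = 3*sqrt(330)+13350 / 49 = 326.95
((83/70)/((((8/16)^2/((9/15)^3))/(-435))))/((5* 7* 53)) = -389934/1623125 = -0.24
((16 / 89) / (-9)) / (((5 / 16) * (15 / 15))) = -256 / 4005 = -0.06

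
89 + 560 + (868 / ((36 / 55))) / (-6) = 23111 / 54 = 427.98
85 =85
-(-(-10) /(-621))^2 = -100 /385641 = -0.00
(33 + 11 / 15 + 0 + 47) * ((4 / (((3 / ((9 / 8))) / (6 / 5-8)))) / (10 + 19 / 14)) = -288218 / 3975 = -72.51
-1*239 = -239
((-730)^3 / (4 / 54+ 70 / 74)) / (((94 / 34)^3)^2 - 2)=-857858.46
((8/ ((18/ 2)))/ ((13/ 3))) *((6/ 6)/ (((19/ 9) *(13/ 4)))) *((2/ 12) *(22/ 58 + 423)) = 196448/ 93119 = 2.11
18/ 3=6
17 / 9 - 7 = -46 / 9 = -5.11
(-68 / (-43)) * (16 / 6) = 544 / 129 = 4.22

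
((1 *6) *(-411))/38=-1233/19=-64.89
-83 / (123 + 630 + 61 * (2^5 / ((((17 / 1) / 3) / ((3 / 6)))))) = -1411 / 15729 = -0.09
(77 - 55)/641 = 0.03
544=544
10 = 10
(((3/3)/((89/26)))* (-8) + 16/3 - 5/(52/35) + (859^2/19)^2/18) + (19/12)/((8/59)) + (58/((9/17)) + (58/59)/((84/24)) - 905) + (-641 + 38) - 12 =4162639472068342787/49680173088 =83788747.37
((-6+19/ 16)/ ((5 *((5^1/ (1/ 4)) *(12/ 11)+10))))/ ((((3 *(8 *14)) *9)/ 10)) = -121/ 1209600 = -0.00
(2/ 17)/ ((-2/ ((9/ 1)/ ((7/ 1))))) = -9/ 119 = -0.08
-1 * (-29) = 29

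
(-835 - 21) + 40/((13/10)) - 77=-11729/13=-902.23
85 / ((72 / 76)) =1615 / 18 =89.72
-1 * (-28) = 28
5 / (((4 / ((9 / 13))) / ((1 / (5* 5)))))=9 / 260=0.03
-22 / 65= -0.34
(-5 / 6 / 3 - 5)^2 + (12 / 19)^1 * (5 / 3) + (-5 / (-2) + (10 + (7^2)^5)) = 1738917887749 / 6156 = 282475290.41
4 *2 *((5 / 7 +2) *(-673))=-102296 / 7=-14613.71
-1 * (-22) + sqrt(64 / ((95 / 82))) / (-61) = 22 - 8 * sqrt(7790) / 5795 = 21.88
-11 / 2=-5.50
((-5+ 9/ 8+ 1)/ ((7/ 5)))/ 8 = -115/ 448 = -0.26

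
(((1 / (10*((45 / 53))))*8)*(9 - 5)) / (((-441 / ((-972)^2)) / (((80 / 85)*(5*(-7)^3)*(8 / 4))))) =2215600128 / 85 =26065883.86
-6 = -6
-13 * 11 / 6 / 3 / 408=-143 / 7344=-0.02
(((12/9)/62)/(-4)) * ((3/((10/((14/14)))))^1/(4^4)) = -1/158720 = -0.00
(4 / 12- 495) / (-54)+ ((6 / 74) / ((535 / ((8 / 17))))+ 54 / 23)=7214926312 / 626927445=11.51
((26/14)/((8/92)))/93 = 299/1302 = 0.23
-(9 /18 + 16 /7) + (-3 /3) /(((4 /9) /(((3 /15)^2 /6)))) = -3921 /1400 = -2.80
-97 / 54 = -1.80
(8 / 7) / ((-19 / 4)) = -32 / 133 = -0.24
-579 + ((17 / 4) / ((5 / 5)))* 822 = 5829 / 2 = 2914.50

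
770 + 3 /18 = 4621 /6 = 770.17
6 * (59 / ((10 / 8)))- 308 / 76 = 26519 / 95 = 279.15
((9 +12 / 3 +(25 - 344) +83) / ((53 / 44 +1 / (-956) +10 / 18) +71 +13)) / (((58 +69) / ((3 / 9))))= -1758801 / 257701415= -0.01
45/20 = 9/4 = 2.25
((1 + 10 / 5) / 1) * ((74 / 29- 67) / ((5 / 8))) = -44856 / 145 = -309.35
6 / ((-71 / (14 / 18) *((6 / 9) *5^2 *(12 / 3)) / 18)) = -63 / 3550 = -0.02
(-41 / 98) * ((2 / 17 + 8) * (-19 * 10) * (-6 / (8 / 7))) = -806265 / 238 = -3387.67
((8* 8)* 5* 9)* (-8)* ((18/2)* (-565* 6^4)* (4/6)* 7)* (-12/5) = -1700577607680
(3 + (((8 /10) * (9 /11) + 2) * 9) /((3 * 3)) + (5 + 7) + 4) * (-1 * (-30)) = 7146 /11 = 649.64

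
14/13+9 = 131/13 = 10.08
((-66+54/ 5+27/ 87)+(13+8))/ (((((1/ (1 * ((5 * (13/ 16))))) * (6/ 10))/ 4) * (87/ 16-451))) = 2.06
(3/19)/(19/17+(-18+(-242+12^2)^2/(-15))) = -765/3183887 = -0.00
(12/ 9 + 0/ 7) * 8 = 10.67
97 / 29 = 3.34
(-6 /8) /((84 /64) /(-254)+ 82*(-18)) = 1016 /1999495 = 0.00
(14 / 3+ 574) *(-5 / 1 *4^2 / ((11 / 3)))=-12625.45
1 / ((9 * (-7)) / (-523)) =523 / 63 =8.30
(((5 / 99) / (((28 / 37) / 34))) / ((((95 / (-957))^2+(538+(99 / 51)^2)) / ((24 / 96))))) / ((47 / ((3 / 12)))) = 8408280155 / 1509694165098112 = 0.00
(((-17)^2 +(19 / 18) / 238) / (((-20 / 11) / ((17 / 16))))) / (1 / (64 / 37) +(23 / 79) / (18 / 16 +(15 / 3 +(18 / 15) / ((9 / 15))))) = -13986759215 / 50846292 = -275.08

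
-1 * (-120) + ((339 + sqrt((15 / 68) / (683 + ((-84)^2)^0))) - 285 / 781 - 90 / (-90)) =sqrt(4845) / 3876 + 358975 / 781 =459.65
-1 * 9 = -9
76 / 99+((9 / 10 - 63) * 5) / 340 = -9799 / 67320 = -0.15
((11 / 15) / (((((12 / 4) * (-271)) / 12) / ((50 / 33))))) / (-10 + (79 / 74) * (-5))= 592 / 553653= 0.00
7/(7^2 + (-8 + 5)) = 7/46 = 0.15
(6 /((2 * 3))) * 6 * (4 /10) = 12 /5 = 2.40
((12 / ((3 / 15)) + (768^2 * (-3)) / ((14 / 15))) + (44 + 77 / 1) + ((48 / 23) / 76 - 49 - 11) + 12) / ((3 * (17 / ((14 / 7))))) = -11598075098 / 156009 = -74342.35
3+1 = 4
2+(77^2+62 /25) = 148337 /25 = 5933.48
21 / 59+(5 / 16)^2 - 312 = -4705597 / 15104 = -311.55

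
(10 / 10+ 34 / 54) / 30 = 0.05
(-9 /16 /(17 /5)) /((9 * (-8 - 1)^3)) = 5 /198288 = 0.00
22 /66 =1 /3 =0.33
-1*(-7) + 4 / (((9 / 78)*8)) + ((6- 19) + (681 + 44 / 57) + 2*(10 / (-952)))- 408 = 1230365 / 4522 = 272.08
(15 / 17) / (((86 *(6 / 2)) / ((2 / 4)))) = 5 / 2924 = 0.00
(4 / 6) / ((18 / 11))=11 / 27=0.41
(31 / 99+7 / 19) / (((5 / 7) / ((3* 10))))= 17948 / 627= 28.63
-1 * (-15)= 15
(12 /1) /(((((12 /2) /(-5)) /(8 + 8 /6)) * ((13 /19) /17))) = -90440 /39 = -2318.97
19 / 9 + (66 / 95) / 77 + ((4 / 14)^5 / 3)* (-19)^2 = 33758609 / 14369985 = 2.35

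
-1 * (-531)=531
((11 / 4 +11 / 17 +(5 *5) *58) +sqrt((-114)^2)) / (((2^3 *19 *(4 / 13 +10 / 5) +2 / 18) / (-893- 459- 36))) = -4327163217 / 697901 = -6200.25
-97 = -97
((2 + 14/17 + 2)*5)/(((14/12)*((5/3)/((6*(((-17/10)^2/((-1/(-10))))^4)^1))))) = 454244911011/8750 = 51913704.12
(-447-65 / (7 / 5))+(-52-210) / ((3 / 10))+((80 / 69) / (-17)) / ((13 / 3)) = -145893946 / 106743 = -1366.78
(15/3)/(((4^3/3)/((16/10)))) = 0.38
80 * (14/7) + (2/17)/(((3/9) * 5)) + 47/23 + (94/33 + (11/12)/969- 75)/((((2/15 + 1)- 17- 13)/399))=43183463391/37246660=1159.39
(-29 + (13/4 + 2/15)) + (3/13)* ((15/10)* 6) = -18361/780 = -23.54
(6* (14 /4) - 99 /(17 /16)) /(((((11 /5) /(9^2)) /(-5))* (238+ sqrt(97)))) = 3865050 /69113 - 276075* sqrt(97) /1174921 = 53.61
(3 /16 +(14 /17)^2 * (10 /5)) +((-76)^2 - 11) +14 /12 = 80009681 /13872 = 5767.71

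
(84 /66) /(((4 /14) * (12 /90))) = 735 /22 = 33.41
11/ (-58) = -11/ 58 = -0.19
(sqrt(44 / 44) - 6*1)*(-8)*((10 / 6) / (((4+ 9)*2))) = 100 / 39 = 2.56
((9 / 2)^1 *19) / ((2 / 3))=513 / 4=128.25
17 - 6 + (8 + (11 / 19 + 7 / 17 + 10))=9687 / 323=29.99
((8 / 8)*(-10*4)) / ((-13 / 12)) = 480 / 13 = 36.92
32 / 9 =3.56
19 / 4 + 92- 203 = -425 / 4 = -106.25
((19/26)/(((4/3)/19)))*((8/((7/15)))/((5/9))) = 29241/91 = 321.33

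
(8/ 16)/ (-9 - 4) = -0.04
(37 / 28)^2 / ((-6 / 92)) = -31487 / 1176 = -26.77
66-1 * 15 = 51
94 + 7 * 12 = 178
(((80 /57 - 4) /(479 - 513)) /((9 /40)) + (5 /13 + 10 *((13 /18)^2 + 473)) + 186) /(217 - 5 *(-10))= 3348090673 /181623546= 18.43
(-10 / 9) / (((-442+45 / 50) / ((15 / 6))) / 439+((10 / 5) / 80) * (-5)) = 878000 / 416367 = 2.11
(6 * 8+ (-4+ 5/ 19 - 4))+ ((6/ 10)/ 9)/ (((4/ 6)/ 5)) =1549/ 38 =40.76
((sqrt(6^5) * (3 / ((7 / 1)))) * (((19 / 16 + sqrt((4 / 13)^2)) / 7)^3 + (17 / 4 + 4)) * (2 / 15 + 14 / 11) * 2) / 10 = 6654130131843 * sqrt(6) / 185679894400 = 87.78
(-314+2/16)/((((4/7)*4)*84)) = -837/512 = -1.63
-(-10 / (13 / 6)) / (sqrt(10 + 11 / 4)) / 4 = 10 * sqrt(51) / 221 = 0.32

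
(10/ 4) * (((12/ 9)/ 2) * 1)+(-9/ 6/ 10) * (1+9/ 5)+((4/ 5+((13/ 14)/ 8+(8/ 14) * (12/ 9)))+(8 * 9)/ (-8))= -6.08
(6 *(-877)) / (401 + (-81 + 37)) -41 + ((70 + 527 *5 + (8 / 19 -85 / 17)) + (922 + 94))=8276801 / 2261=3660.68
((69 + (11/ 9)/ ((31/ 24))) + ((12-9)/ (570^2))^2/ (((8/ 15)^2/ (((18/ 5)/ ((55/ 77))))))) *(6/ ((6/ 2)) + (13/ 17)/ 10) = 95760496342868227/ 659320003200000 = 145.24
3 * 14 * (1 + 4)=210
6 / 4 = 3 / 2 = 1.50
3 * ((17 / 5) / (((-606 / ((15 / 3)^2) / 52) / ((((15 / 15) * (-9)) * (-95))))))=-1889550 / 101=-18708.42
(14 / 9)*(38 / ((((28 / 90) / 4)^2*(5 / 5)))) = 68400 / 7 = 9771.43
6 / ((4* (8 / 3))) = 9 / 16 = 0.56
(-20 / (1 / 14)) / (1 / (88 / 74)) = -12320 / 37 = -332.97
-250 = -250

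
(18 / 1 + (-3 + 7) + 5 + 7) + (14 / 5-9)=139 / 5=27.80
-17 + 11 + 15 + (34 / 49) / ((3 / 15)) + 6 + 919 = 45936 / 49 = 937.47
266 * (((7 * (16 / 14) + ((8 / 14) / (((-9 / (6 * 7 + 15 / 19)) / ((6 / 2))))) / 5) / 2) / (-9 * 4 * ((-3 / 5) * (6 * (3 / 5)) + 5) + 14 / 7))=-10590 / 1253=-8.45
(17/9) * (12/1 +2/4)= 425/18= 23.61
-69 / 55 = -1.25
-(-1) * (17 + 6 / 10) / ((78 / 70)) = 616 / 39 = 15.79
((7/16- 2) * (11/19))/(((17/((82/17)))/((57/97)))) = -33825/224264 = -0.15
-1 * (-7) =7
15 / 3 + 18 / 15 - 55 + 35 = -69 / 5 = -13.80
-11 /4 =-2.75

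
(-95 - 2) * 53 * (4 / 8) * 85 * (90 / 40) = -3932865 / 8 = -491608.12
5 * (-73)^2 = 26645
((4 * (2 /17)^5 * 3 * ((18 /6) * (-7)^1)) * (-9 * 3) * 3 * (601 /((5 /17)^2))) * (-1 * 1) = -392563584 /122825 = -3196.12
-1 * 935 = -935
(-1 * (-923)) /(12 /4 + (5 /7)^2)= 45227 /172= 262.95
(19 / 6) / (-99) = -19 / 594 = -0.03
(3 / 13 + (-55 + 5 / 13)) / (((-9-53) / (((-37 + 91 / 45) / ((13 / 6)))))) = -1112818 / 78585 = -14.16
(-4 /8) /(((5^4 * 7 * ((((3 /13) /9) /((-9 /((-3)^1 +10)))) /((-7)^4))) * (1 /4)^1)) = 34398 /625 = 55.04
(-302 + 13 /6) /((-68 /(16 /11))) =3598 /561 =6.41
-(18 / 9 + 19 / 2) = -23 / 2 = -11.50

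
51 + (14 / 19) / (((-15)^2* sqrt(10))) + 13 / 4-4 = 50.25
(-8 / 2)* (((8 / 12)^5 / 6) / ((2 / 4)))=-128 / 729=-0.18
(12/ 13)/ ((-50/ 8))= -48/ 325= -0.15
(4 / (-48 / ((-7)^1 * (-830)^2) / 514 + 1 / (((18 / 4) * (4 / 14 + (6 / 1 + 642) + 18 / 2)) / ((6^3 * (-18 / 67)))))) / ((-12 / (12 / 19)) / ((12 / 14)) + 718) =-15281795208148 / 52155958531811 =-0.29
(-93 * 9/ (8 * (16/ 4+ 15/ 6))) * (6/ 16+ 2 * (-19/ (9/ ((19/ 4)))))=10137/ 32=316.78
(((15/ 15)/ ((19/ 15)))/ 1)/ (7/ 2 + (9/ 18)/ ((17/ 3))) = 255/ 1159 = 0.22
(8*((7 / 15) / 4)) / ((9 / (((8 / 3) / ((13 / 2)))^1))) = 224 / 5265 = 0.04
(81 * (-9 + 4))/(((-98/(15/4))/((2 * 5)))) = 30375/196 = 154.97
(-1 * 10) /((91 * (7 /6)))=-60 /637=-0.09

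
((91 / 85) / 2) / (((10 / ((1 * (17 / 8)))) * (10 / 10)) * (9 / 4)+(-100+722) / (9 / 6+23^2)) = 13793 / 303040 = 0.05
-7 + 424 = 417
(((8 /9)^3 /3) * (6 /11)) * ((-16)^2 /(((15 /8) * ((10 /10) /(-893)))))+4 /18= -1872730006 /120285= -15569.11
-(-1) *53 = 53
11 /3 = 3.67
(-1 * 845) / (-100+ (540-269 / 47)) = -39715 / 20411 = -1.95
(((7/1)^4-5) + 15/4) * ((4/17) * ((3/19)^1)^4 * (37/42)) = 9589401/31016398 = 0.31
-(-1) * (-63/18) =-7/2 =-3.50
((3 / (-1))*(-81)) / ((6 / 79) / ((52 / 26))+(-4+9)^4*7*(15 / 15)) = 19197 / 345628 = 0.06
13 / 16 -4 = -51 / 16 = -3.19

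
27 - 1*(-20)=47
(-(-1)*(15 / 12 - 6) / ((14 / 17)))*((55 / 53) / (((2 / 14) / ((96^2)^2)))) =-188608020480 / 53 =-3558641895.85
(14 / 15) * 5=4.67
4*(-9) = -36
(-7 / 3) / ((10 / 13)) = -91 / 30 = -3.03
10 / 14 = 5 / 7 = 0.71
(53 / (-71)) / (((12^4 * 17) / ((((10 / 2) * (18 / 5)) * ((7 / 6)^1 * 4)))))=-371 / 2085696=-0.00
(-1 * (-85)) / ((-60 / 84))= -119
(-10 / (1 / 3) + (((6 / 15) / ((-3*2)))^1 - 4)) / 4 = -8.52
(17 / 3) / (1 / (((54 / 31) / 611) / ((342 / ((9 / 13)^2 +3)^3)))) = 3456057024 / 1737067196111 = 0.00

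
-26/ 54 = -13/ 27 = -0.48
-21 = -21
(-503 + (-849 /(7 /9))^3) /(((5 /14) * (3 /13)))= -2319819050900 /147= -15781081978.91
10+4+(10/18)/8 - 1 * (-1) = 1085/72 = 15.07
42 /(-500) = -21 /250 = -0.08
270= 270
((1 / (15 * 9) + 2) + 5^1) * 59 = 55814 / 135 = 413.44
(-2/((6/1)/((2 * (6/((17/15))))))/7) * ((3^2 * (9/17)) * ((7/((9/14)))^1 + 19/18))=-58050/2023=-28.70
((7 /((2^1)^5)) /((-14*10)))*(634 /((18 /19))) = -6023 /5760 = -1.05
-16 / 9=-1.78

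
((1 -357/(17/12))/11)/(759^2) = -251/6336891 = -0.00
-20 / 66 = -10 / 33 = -0.30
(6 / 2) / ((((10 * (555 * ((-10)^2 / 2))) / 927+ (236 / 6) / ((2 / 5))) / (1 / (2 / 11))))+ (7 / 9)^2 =12868687 / 19907370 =0.65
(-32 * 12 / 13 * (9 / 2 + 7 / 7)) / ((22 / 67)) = -494.77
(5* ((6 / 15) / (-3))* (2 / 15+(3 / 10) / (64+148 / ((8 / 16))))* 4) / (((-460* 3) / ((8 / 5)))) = 7 / 16875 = 0.00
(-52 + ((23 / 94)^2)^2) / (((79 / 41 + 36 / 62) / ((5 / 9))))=-8599617247535 / 746474080656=-11.52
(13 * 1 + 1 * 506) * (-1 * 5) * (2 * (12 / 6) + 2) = -15570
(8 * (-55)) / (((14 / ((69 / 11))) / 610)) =-120257.14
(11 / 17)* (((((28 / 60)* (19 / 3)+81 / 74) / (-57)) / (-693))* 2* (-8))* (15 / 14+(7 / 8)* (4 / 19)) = -18018632 / 13518552915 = -0.00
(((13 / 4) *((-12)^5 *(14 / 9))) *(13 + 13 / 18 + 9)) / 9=-9528064 / 3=-3176021.33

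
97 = 97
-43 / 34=-1.26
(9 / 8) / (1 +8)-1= -0.88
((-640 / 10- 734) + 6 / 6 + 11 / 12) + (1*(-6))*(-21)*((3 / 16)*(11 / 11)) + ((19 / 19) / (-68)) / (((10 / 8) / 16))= -1576199 / 2040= -772.65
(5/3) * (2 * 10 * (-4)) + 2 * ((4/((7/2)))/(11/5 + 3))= -36280/273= -132.89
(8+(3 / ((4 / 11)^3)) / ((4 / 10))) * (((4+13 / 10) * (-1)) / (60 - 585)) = 1112417 / 672000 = 1.66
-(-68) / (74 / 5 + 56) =170 / 177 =0.96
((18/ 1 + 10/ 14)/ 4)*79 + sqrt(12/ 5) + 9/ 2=2*sqrt(15)/ 5 + 10475/ 28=375.66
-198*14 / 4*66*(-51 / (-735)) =-111078 / 35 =-3173.66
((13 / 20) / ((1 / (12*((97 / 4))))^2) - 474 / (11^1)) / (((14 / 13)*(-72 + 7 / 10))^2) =10224418035 / 1096043564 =9.33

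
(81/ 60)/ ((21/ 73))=657/ 140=4.69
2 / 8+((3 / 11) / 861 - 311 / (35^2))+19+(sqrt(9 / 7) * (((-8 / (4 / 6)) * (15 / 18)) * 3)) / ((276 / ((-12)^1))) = 90 * sqrt(7) / 161+41980231 / 2209900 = 20.48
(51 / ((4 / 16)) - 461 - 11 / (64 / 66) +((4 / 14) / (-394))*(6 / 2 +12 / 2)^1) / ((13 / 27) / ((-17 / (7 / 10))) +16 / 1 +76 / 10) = -11.38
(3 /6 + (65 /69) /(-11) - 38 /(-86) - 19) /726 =-0.02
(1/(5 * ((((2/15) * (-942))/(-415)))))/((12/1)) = 415/7536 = 0.06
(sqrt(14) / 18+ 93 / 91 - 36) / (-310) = 3183 / 28210 - sqrt(14) / 5580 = 0.11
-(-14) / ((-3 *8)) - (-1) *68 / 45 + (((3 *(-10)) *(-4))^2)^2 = 207360000.93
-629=-629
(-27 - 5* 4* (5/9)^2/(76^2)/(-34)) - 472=-499.00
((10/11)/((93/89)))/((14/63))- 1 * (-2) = 2017/341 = 5.91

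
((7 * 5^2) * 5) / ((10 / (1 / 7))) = 25 / 2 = 12.50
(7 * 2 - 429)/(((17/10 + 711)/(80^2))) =-26560000/7127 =-3726.67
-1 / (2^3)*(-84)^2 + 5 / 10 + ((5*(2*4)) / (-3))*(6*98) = -8721.50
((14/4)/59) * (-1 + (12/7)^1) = 5/118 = 0.04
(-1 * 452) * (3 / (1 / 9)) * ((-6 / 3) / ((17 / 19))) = 463752 / 17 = 27279.53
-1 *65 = -65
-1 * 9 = -9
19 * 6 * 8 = 912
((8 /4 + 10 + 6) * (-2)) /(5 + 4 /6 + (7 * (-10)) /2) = 27 /22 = 1.23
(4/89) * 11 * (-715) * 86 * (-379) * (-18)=-18457330320/89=-207385733.93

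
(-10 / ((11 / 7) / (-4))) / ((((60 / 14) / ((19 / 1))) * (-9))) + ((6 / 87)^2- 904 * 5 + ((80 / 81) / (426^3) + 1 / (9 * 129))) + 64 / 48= -4531.20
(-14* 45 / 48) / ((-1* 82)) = 105 / 656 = 0.16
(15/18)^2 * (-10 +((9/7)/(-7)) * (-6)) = -2725/441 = -6.18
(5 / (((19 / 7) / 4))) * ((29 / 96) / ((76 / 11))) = 0.32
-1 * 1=-1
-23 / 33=-0.70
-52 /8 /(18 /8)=-26 /9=-2.89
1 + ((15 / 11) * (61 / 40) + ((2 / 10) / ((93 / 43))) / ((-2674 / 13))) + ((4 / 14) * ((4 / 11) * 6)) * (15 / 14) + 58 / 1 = 2149751423 / 34815480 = 61.75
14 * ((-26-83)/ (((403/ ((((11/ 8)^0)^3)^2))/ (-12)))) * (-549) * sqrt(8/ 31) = -20106576 * sqrt(62)/ 12493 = -12672.64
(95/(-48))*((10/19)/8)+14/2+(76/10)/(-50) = 161227/24000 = 6.72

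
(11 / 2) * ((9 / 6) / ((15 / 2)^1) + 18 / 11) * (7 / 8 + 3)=3131 / 80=39.14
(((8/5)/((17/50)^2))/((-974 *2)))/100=-10/140743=-0.00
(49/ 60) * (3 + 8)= 539/ 60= 8.98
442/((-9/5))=-2210/9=-245.56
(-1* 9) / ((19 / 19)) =-9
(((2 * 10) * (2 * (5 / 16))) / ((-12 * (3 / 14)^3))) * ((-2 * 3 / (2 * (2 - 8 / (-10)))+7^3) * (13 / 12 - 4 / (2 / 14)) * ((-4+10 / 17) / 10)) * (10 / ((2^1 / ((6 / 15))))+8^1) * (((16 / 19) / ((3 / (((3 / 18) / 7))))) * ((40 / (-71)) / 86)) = 971761000 / 6676911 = 145.54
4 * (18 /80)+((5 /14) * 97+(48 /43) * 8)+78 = 184322 /1505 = 122.47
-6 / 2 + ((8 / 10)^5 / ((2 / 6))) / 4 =-8607 / 3125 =-2.75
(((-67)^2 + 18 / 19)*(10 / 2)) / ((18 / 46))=9810535 / 171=57371.55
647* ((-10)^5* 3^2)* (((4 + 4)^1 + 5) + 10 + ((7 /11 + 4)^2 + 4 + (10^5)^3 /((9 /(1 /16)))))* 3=-1467881250010250809200000 /121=-12131250000084717431404.96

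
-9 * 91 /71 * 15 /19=-12285 /1349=-9.11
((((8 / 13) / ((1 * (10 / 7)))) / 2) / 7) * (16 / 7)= 32 / 455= 0.07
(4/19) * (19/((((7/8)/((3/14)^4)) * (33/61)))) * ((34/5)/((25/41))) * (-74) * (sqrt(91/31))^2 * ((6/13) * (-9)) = 18348976656/102342625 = 179.29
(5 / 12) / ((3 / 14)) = 35 / 18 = 1.94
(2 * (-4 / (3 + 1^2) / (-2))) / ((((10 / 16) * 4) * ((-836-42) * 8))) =-1 / 17560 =-0.00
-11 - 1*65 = -76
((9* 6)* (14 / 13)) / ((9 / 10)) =840 / 13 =64.62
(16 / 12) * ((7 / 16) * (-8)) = -14 / 3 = -4.67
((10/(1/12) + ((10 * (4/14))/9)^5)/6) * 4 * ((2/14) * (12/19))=952764681280/131994060219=7.22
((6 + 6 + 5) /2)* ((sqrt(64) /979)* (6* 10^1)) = 4080 /979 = 4.17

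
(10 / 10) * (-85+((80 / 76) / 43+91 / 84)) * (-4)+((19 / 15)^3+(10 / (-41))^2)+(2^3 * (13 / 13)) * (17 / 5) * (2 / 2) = 1691182337818 / 4635147375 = 364.86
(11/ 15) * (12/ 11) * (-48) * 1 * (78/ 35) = -14976/ 175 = -85.58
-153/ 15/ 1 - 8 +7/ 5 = -84/ 5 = -16.80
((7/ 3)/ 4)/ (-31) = -7/ 372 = -0.02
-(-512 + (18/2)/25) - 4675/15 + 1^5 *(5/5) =15073/75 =200.97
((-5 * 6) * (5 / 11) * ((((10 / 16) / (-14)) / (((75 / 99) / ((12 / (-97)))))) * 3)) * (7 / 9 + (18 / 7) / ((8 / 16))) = -16785 / 9506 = -1.77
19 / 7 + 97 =698 / 7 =99.71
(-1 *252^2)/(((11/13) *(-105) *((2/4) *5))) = 78624/275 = 285.91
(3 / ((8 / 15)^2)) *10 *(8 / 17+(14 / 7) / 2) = 155.10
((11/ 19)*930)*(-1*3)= -30690/ 19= -1615.26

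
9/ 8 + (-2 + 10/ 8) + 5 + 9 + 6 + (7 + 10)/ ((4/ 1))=197/ 8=24.62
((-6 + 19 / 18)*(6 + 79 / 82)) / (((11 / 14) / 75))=-8893325 / 2706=-3286.52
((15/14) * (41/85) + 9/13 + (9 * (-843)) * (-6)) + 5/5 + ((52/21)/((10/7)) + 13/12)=4225818533/92820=45527.03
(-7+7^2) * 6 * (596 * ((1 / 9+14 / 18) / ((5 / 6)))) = 801024 / 5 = 160204.80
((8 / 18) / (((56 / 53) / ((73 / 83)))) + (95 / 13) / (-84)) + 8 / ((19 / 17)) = 38441329 / 5166252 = 7.44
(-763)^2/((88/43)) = 25033267/88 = 284468.94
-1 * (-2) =2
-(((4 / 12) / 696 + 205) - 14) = -398809 / 2088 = -191.00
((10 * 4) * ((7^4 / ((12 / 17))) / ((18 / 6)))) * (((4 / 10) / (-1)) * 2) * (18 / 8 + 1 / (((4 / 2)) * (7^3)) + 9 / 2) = -2204594 / 9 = -244954.89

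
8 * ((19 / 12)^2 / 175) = 361 / 3150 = 0.11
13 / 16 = 0.81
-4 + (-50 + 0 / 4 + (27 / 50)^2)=-53.71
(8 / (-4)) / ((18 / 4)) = -4 / 9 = -0.44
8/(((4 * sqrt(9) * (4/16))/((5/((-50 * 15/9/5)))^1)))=-4/5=-0.80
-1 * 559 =-559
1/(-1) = -1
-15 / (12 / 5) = -25 / 4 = -6.25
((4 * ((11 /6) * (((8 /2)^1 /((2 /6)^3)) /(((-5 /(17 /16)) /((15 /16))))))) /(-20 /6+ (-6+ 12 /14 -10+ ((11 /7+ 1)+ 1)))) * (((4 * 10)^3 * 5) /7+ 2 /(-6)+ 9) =2423979459 /5008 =484021.46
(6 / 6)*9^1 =9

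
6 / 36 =1 / 6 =0.17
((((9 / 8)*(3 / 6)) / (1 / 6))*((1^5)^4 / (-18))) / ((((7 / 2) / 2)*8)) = -3 / 224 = -0.01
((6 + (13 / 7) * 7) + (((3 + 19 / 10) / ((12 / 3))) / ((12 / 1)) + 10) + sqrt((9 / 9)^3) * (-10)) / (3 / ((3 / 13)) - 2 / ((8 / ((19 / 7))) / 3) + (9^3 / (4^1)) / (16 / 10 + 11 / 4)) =1861307 / 5150760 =0.36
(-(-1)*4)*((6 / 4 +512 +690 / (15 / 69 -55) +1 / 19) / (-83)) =-799528 / 33117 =-24.14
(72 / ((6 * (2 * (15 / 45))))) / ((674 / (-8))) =-72 / 337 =-0.21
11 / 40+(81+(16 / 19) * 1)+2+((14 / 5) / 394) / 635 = 7997199319 / 95072200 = 84.12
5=5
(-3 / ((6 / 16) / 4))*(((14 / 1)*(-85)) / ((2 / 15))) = 285600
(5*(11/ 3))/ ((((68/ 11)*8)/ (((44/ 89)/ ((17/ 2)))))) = 6655/ 308652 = 0.02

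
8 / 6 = 4 / 3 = 1.33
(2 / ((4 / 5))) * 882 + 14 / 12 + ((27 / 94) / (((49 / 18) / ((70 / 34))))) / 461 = 34129930691 / 15470238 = 2206.17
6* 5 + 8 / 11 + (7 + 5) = 470 / 11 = 42.73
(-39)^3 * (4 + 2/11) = -2728674/11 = -248061.27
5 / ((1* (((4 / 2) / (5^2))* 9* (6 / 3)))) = 125 / 36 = 3.47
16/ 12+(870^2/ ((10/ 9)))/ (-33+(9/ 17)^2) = -98428541/ 4728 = -20818.22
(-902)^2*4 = 3254416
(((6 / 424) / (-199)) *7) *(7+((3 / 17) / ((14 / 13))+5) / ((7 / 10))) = -8982 / 1255093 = -0.01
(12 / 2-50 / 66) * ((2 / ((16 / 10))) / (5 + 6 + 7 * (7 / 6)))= 173 / 506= 0.34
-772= -772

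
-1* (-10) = 10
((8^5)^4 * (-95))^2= 11996282661958865752956858719030109798400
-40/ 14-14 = -118/ 7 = -16.86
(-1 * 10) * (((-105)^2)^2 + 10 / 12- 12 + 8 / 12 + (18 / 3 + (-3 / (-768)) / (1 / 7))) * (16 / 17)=-155584794275 / 136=-1144005840.26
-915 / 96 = -305 / 32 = -9.53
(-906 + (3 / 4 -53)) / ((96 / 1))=-3833 / 384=-9.98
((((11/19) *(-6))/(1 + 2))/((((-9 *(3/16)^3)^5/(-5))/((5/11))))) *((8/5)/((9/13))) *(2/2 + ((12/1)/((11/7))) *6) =-617504757867427240345600/1593749874362283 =-387453996.26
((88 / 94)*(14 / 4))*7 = 1078 / 47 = 22.94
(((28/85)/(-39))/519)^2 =784/2960068635225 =0.00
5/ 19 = 0.26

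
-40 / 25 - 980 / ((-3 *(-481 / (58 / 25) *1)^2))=-138157256 / 86760375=-1.59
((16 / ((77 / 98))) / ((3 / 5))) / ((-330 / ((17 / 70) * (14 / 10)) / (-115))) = 21896 / 5445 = 4.02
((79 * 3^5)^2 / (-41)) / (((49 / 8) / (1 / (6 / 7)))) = -491366412 / 287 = -1712078.09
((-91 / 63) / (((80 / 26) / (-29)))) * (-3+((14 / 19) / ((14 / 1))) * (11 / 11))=-34307 / 855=-40.13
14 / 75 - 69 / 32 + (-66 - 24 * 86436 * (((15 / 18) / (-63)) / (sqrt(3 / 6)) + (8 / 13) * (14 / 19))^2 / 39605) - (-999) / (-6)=-2560058691830047 / 10438249442400 + 1229312 * sqrt(2) / 1956487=-244.37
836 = 836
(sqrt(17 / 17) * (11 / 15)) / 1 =11 / 15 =0.73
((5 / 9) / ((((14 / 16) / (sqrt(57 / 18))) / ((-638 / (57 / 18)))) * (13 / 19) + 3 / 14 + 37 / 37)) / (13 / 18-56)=-353405369856 / 42698860902785-45517472 * sqrt(114) / 42698860902785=-0.01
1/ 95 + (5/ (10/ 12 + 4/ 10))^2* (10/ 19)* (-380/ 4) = -106873631/ 130055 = -821.76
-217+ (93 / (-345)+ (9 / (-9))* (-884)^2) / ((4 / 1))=-89967291 / 460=-195581.07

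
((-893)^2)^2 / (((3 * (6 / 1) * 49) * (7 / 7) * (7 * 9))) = 635924907601 / 55566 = 11444496.77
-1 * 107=-107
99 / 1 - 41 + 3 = 61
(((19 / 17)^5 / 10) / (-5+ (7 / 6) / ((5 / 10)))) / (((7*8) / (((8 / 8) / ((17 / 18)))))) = -66854673 / 54068154560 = -0.00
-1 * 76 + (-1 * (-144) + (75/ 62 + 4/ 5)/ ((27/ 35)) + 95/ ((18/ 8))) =188873/ 1674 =112.83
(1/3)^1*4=4/3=1.33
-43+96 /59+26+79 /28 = -20735 /1652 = -12.55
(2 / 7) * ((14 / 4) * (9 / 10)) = 9 / 10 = 0.90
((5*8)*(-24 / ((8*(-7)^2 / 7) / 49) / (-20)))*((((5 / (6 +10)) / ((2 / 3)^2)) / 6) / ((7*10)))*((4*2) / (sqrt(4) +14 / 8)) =3 / 20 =0.15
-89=-89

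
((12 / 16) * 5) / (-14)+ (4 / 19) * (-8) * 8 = -13.74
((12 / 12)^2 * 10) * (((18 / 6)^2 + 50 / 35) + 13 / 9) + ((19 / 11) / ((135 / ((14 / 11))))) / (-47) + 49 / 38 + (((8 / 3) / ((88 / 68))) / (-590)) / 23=33260515052771 / 277126770690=120.02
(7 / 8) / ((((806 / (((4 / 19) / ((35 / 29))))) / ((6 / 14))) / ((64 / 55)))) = 1392 / 14739725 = 0.00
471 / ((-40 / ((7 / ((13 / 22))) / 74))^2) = 2792559 / 370177600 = 0.01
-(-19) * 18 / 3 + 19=133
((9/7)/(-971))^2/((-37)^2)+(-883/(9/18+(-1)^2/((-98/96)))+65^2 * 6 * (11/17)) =921949166380961107/50534126979679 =18244.09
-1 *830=-830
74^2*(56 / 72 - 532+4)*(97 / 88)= -3182337.30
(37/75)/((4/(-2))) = -37/150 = -0.25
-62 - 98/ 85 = -5368/ 85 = -63.15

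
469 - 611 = -142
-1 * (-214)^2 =-45796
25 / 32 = 0.78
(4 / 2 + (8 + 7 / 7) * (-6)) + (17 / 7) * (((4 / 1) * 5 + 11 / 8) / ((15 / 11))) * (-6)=-39257 / 140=-280.41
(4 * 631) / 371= 2524 / 371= 6.80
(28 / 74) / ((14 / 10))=10 / 37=0.27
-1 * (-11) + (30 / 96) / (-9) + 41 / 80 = 11.48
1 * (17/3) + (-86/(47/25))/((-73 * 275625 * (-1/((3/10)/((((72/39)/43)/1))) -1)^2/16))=87524740677581/15445466594775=5.67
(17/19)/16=17/304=0.06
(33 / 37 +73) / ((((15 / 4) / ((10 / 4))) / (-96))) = -4729.08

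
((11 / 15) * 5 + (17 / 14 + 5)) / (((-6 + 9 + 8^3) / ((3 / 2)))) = 0.03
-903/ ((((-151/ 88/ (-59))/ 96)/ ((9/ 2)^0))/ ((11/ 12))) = -412577088/ 151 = -2732298.60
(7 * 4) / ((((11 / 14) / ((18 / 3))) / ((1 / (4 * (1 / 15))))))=8820 / 11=801.82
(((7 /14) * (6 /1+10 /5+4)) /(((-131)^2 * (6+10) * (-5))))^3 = -27 /323450441233984000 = -0.00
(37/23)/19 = 37/437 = 0.08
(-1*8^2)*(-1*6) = 384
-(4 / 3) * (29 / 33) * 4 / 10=-0.47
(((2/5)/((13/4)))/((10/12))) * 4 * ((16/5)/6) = 512/1625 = 0.32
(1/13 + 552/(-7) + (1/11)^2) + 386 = 3382888/11011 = 307.23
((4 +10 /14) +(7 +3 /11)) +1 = 1000 /77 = 12.99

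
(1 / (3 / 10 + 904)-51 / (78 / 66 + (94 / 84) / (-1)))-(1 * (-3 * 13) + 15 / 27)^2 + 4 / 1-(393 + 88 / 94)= -2676035694265 / 998374329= -2680.39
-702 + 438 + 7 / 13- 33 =-3854 / 13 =-296.46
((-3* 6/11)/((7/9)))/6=-27/77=-0.35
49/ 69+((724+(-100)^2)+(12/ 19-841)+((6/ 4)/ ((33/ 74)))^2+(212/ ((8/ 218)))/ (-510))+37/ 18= 9886.38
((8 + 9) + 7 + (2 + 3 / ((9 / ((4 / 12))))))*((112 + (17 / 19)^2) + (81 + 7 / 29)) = 477384875 / 94221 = 5066.65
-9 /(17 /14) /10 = -63 /85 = -0.74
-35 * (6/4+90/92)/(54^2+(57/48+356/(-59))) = -627760/21068989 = -0.03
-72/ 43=-1.67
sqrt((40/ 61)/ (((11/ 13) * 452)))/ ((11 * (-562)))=-sqrt(9856990)/ 468737786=-0.00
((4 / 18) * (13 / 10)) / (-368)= -13 / 16560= -0.00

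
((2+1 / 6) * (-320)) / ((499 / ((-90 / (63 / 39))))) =270400 / 3493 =77.41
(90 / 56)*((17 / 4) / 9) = 85 / 112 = 0.76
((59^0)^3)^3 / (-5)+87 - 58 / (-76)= 16637 / 190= 87.56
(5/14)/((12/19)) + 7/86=4673/7224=0.65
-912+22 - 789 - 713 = -2392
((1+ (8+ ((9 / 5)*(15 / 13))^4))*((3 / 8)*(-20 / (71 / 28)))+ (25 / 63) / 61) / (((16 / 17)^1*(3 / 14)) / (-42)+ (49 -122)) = 75717842282075 / 67701849145047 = 1.12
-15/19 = -0.79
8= 8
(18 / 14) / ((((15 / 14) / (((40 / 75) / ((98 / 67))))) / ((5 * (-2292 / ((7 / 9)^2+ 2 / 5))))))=-99509472 / 19943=-4989.69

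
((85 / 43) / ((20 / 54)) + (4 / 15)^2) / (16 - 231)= -104651 / 4160250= -0.03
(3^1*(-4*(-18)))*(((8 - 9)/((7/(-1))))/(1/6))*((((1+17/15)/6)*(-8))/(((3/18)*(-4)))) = 27648/35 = 789.94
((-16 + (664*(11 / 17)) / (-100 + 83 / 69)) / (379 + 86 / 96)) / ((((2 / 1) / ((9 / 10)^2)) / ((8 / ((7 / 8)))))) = -2933978112 / 14792651405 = -0.20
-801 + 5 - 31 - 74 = -901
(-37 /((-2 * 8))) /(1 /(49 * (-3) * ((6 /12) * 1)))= -5439 /32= -169.97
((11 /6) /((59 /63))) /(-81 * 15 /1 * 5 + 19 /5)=-0.00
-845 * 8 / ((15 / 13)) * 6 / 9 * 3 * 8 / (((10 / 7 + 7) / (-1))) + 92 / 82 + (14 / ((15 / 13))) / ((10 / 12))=2020569898 / 181425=11137.22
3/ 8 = 0.38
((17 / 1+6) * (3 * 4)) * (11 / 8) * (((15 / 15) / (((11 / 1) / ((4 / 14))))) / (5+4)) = 23 / 21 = 1.10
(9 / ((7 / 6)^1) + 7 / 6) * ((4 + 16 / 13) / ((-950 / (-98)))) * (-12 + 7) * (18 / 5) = -532644 / 6175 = -86.26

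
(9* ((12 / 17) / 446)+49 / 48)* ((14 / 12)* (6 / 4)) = 1318457 / 727872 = 1.81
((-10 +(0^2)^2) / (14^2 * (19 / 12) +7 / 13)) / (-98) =195 / 594076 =0.00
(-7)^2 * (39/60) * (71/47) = 45227/940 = 48.11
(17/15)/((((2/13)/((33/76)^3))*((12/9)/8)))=7942077/2194880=3.62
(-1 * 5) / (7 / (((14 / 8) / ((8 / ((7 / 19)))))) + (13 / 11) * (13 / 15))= -5775 / 101503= -0.06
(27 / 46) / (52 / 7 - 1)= 0.09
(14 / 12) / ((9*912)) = 7 / 49248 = 0.00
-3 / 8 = -0.38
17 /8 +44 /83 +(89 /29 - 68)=-1199185 /19256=-62.28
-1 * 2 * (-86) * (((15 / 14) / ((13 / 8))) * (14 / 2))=10320 / 13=793.85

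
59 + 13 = 72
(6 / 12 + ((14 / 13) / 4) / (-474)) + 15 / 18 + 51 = 214983 / 4108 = 52.33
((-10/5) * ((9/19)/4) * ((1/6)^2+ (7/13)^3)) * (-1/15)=2909/1001832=0.00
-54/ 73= -0.74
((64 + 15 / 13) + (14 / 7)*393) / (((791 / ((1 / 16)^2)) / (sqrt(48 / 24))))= 11065*sqrt(2) / 2632448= 0.01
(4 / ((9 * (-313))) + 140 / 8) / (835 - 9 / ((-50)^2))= 123233750 / 5880462147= 0.02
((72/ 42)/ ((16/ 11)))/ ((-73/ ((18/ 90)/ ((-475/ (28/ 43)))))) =33/ 7455125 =0.00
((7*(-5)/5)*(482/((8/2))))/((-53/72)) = 60732/53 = 1145.89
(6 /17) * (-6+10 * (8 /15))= -4 /17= -0.24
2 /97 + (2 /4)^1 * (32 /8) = 196 /97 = 2.02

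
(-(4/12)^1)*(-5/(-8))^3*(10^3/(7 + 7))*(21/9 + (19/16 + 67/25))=-664375/18432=-36.04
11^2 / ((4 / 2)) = 121 / 2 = 60.50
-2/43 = -0.05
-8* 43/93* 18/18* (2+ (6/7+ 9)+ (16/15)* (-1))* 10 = -779504/1953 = -399.13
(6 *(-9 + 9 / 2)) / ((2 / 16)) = -216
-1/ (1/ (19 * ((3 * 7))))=-399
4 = 4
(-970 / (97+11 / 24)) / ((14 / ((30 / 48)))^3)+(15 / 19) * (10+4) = 11.05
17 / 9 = 1.89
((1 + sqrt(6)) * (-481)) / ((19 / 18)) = -8658 * sqrt(6) / 19-8658 / 19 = -1571.88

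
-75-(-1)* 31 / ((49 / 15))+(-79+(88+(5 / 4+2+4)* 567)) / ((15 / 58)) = 7773453 / 490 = 15864.19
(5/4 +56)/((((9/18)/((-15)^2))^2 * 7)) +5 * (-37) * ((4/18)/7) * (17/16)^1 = 834701855/504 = 1656154.47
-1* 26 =-26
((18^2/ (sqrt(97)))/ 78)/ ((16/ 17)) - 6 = -6 + 459*sqrt(97)/ 10088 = -5.55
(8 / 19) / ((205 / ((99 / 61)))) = 792 / 237595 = 0.00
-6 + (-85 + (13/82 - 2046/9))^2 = 5897108929/60516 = 97447.10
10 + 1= 11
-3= -3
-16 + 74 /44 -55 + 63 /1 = -139 /22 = -6.32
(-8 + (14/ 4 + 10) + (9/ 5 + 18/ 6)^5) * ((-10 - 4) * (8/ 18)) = -446869444/ 28125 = -15888.69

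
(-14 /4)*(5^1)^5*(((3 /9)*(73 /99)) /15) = -319375 /1782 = -179.22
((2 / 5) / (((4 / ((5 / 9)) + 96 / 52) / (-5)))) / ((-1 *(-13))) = -5 / 294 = -0.02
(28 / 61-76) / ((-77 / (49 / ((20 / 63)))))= 508032 / 3355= 151.43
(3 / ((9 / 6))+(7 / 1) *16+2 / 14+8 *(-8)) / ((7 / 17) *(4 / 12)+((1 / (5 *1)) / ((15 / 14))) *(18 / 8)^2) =3580200 / 77273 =46.33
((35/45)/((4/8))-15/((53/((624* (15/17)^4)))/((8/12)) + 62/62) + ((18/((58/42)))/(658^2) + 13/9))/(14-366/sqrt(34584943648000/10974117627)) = -1856711531373897039233016000/2166835060522830603409024021-5420741094474766447860* sqrt(1246683631335)/15167845423659814223863168147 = -1.26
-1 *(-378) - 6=372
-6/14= -3/7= -0.43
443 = 443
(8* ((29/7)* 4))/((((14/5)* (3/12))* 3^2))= 9280/441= 21.04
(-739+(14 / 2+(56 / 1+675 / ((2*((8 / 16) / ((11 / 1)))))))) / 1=6749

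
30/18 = 5/3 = 1.67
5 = 5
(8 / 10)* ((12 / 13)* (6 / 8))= 36 / 65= 0.55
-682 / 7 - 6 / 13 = -8908 / 91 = -97.89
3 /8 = 0.38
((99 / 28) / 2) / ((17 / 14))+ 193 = 13223 / 68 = 194.46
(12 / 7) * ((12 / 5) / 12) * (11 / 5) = 132 / 175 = 0.75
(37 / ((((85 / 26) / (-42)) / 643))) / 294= -618566 / 595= -1039.61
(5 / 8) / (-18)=-5 / 144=-0.03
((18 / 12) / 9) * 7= 7 / 6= 1.17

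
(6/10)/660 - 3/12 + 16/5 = 1623/550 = 2.95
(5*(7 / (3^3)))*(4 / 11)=140 / 297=0.47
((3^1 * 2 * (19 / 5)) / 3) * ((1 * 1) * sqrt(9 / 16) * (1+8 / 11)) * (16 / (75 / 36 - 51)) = -103968 / 32285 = -3.22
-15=-15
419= 419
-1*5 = -5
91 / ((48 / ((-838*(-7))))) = 266903 / 24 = 11120.96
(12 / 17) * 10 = 120 / 17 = 7.06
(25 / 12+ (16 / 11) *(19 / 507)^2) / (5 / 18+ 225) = 23585929 / 2547926810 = 0.01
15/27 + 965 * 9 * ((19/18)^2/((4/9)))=3135365/144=21773.37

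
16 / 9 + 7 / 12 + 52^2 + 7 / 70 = 2706.46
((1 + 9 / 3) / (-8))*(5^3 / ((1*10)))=-25 / 4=-6.25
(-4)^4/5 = 256/5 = 51.20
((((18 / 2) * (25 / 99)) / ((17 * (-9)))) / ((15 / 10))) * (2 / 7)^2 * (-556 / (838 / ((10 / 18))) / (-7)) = -278000 / 6530644197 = -0.00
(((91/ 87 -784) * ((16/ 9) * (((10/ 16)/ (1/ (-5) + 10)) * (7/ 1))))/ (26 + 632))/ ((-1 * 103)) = 243275/ 26533521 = 0.01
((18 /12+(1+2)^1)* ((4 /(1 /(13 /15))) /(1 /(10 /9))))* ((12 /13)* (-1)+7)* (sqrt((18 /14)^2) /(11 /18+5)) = 17064 /707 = 24.14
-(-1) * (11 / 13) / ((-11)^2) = 0.01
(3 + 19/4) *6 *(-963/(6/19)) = -567207/4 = -141801.75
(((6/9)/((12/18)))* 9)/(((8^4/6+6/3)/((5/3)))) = 45/2054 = 0.02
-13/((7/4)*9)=-52/63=-0.83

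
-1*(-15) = 15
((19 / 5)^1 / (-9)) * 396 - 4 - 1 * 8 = -896 / 5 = -179.20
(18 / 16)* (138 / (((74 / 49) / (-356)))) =-2708181 / 74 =-36597.04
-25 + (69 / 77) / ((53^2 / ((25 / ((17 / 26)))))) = -91879675 / 3676981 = -24.99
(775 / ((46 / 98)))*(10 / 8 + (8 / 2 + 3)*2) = 2316475 / 92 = 25179.08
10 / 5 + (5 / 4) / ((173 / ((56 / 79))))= 2.01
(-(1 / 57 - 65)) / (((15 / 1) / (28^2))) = 3396.42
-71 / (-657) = 71 / 657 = 0.11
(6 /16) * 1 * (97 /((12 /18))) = 873 /16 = 54.56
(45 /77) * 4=180 /77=2.34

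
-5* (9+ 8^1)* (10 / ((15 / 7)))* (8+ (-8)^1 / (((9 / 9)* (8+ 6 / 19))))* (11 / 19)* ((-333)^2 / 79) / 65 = -53803638504 / 1541527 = -34902.82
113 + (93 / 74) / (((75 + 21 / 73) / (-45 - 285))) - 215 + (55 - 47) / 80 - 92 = -67583563 / 338920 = -199.41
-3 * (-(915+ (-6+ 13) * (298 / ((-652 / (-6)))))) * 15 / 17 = 6852330 / 2771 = 2472.87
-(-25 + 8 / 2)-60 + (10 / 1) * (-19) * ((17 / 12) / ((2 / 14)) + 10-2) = -20659 / 6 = -3443.17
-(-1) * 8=8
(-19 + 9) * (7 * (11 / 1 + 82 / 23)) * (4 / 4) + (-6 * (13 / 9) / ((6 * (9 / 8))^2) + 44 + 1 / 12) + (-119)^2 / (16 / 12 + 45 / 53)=384911457433 / 69817788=5513.09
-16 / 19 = -0.84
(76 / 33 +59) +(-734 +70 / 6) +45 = -20329 / 33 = -616.03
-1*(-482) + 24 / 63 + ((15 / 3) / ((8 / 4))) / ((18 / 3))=40555 / 84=482.80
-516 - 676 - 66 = -1258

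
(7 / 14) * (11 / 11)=1 / 2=0.50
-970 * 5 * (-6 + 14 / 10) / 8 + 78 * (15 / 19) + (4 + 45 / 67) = 14537663 / 5092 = 2855.00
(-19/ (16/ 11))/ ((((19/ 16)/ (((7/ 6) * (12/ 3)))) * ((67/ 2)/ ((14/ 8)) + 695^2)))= -1078/ 10143927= -0.00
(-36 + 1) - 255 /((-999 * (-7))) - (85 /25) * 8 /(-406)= -11819506 /337995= -34.97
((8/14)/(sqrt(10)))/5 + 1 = 2 * sqrt(10)/175 + 1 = 1.04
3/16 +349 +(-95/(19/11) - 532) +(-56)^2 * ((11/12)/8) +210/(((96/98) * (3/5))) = 7661/16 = 478.81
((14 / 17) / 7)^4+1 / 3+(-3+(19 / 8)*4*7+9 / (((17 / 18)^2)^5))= 964933211316287 / 12095963402694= 79.77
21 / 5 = 4.20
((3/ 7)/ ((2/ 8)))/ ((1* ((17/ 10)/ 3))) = 360/ 119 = 3.03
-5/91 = -0.05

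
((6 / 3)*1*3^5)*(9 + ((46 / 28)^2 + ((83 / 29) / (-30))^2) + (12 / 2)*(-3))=-3150296739 / 1030225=-3057.87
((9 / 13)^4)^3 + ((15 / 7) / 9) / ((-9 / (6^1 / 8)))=-45318182419193 / 5871117450865212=-0.01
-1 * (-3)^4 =-81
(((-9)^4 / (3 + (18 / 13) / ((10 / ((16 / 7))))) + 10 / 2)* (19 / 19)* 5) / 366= 2494000 / 92049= 27.09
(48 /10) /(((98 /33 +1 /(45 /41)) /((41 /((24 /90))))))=365310 /1921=190.17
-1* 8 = -8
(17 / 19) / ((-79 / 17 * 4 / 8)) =-0.39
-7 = -7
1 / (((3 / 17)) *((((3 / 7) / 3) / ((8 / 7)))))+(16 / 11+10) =1874 / 33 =56.79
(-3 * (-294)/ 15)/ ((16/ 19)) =2793/ 40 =69.82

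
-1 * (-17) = 17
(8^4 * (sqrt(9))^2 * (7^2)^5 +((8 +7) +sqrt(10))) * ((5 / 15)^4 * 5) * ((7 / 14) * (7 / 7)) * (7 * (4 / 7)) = 10 * sqrt(10) / 81 +34710558597170 / 27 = 1285576244340.02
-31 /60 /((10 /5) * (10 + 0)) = -31 /1200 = -0.03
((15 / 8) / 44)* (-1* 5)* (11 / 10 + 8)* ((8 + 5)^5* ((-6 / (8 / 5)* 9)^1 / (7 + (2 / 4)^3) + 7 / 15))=41119585871 / 13376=3074131.72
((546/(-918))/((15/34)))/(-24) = 0.06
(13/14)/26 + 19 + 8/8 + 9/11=20.85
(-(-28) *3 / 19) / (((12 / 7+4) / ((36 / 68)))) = 1323 / 3230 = 0.41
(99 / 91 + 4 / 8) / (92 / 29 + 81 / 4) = 16762 / 247247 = 0.07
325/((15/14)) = 910/3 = 303.33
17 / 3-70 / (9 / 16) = -1069 / 9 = -118.78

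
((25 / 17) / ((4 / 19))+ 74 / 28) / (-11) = -4583 / 5236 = -0.88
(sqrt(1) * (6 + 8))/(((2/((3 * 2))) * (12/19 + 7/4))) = 17.64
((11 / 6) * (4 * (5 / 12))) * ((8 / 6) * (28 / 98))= 220 / 189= 1.16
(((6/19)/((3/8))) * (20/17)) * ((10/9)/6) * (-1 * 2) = -3200/8721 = -0.37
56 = 56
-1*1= -1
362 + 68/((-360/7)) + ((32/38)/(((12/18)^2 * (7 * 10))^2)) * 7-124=28331059/119700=236.68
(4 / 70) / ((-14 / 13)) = -13 / 245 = -0.05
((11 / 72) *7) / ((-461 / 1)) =-77 / 33192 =-0.00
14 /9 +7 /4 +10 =479 /36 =13.31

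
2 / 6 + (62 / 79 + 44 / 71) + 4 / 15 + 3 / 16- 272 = -121068233 / 448720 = -269.81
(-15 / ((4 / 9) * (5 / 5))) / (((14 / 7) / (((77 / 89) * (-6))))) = 31185 / 356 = 87.60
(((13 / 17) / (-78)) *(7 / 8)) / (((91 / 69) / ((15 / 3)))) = -115 / 3536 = -0.03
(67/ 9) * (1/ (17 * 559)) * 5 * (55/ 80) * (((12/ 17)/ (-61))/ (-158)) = 3685/ 18684342456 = 0.00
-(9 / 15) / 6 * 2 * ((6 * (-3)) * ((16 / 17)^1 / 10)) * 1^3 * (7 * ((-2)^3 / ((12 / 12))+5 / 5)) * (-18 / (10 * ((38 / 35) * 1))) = 222264 / 8075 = 27.52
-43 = -43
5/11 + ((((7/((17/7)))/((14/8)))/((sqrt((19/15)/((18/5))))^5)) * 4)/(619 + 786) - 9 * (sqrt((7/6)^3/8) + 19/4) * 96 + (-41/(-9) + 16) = -404216/99 - 84 * sqrt(21) + 979776 * sqrt(114)/163827215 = -4467.86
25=25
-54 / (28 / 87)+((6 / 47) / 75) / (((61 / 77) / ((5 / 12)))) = -167.78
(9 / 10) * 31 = 279 / 10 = 27.90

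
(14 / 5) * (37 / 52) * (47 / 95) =12173 / 12350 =0.99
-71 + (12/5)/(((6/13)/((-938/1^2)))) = -24743/5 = -4948.60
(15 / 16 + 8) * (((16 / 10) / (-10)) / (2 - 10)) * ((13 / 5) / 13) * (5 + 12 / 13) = 847 / 4000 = 0.21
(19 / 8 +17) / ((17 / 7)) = 1085 / 136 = 7.98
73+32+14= 119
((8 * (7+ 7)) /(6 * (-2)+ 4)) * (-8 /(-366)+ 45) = -115346 /183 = -630.31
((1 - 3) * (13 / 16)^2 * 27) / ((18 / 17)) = -8619 / 256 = -33.67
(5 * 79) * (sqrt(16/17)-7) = -2765 + 1580 * sqrt(17)/17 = -2381.79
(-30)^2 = 900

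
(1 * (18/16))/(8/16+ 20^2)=1/356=0.00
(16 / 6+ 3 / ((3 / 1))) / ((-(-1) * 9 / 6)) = 22 / 9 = 2.44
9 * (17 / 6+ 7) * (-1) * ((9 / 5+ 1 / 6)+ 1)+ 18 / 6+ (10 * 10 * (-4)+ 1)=-13171 / 20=-658.55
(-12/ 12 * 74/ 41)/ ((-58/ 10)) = 370/ 1189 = 0.31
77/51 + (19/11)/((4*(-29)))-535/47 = -30243359/3058572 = -9.89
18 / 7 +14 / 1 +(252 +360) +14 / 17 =74898 / 119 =629.39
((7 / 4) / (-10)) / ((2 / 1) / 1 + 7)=-7 / 360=-0.02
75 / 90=5 / 6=0.83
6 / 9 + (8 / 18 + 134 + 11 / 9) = 409 / 3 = 136.33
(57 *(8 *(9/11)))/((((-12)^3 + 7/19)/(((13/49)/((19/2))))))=-0.01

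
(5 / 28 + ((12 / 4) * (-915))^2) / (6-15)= -210980705 / 252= -837225.02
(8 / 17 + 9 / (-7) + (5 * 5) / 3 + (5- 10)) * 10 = 25.18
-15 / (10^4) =-3 / 2000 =-0.00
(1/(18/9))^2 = 1/4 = 0.25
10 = 10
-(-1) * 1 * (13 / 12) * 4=13 / 3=4.33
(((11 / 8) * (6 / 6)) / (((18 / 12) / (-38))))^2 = 43681 / 36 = 1213.36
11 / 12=0.92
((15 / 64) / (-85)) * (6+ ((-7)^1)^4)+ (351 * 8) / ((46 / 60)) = 91487037 / 25024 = 3655.97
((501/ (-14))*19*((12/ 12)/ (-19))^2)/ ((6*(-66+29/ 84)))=501/ 104785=0.00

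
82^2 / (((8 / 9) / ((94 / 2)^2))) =33419961 / 2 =16709980.50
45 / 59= 0.76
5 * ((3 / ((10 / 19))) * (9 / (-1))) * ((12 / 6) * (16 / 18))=-456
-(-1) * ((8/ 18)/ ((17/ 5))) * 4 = 80/ 153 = 0.52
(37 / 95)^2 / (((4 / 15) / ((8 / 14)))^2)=12321 / 17689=0.70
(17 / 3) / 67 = 17 / 201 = 0.08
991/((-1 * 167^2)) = -0.04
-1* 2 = -2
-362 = -362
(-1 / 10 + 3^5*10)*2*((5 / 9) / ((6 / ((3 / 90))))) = 24299 / 1620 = 15.00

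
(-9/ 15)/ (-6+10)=-3/ 20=-0.15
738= 738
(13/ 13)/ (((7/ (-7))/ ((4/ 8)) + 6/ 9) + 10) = 3/ 26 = 0.12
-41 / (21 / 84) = -164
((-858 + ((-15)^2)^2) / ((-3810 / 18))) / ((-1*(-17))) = -13.83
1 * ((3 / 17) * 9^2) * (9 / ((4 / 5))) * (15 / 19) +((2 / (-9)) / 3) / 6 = 126.94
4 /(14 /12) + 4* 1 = 52 /7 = 7.43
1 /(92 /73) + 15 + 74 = 8261 /92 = 89.79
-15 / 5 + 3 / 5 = -12 / 5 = -2.40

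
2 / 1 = 2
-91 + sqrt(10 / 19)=-91 + sqrt(190) / 19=-90.27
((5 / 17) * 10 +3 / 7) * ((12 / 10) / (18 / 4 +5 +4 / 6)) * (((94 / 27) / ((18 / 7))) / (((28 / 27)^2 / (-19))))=-9668511 / 1016260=-9.51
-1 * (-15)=15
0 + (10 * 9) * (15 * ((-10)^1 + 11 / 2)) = -6075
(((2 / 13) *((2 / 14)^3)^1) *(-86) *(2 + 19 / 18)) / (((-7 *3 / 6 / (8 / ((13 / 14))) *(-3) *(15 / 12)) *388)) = -0.00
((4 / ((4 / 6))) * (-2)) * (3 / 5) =-36 / 5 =-7.20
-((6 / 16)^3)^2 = -729 / 262144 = -0.00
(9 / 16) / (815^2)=0.00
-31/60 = -0.52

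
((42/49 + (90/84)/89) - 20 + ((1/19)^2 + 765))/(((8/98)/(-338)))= -396893754257/128516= -3088282.82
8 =8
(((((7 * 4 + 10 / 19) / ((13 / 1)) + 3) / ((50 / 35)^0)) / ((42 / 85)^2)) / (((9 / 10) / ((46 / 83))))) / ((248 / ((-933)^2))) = 103105807102625 / 2242153368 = 45985.17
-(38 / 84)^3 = -6859 / 74088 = -0.09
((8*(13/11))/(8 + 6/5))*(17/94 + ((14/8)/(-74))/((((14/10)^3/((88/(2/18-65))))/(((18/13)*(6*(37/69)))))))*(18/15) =280998192/978284461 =0.29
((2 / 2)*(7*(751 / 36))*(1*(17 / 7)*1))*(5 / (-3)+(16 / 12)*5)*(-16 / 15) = -51068 / 27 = -1891.41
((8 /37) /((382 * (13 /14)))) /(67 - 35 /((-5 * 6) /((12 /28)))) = 112 /12402585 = 0.00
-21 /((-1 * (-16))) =-21 /16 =-1.31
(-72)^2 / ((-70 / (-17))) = 44064 / 35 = 1258.97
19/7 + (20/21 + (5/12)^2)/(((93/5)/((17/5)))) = 273743/93744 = 2.92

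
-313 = -313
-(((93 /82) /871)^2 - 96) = 489705791415 /5101102084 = 96.00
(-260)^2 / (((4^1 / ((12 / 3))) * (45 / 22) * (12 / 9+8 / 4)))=29744 / 3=9914.67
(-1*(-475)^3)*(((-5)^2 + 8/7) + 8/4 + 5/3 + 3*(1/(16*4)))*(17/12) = 73108259078125/16128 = 4533002174.98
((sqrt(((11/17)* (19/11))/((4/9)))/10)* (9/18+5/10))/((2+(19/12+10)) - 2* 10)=-9* sqrt(323)/6545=-0.02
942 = 942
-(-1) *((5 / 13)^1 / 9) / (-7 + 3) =-5 / 468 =-0.01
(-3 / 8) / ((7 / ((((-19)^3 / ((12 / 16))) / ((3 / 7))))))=6859 / 6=1143.17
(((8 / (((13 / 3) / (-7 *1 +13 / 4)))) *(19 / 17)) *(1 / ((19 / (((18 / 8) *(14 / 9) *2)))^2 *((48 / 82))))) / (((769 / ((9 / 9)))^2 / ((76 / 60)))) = -2009 / 522763124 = -0.00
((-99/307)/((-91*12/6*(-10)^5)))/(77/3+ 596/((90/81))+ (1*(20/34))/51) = -28611/907620608440000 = -0.00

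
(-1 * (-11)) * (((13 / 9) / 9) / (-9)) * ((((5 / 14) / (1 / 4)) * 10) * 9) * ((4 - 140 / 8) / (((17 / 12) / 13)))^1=371800 / 119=3124.37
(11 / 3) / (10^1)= 11 / 30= 0.37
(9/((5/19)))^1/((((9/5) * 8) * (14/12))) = 57/28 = 2.04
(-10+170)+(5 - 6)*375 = -215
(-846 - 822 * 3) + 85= -3227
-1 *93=-93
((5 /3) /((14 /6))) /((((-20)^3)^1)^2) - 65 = -5823999999 /89600000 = -65.00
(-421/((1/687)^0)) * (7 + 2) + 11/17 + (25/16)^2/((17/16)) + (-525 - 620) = -1341247/272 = -4931.06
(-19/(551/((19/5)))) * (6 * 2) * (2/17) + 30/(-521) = -311526/1284265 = -0.24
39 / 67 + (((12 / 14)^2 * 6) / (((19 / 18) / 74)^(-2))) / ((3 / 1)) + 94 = 7651685533 / 80899686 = 94.58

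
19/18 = 1.06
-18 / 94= -9 / 47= -0.19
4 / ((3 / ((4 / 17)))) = 16 / 51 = 0.31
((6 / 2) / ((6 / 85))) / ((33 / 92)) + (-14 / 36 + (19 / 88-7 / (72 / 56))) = 29797 / 264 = 112.87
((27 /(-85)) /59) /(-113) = 27 /566695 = 0.00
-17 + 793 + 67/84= 65251/84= 776.80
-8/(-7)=8/7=1.14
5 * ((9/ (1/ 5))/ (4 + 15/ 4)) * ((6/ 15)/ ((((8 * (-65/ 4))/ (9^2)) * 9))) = -324/ 403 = -0.80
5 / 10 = 0.50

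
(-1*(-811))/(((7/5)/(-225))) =-130339.29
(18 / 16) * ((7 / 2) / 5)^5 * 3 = 453789 / 800000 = 0.57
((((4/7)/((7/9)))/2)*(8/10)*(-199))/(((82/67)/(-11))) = 5279868/10045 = 525.62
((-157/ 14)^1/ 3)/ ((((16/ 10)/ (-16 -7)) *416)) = 18055/ 139776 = 0.13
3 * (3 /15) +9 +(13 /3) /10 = 301 /30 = 10.03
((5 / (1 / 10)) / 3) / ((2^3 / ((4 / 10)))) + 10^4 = 60005 / 6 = 10000.83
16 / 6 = 8 / 3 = 2.67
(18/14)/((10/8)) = 1.03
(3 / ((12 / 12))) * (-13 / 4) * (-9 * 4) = 351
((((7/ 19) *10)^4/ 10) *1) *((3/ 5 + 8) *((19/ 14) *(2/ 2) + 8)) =193211900/ 130321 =1482.58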